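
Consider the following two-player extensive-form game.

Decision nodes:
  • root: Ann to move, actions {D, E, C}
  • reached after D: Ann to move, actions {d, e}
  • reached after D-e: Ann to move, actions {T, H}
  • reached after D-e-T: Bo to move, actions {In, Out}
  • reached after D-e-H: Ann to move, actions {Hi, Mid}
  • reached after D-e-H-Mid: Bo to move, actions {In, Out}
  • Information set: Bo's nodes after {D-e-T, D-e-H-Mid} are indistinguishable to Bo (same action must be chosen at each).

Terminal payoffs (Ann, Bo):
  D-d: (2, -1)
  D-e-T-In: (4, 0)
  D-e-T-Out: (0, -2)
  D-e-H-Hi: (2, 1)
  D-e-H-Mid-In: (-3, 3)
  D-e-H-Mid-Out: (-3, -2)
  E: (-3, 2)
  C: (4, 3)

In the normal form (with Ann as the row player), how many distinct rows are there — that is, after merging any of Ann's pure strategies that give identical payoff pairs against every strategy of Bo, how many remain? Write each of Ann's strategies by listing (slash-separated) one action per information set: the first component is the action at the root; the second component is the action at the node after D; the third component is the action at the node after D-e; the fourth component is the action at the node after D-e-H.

Ann has 24 pure strategies: D/d/T/Hi, D/d/T/Mid, D/d/H/Hi, D/d/H/Mid, D/e/T/Hi, D/e/T/Mid, D/e/H/Hi, D/e/H/Mid, E/d/T/Hi, E/d/T/Mid, E/d/H/Hi, E/d/H/Mid, E/e/T/Hi, E/e/T/Mid, E/e/H/Hi, E/e/H/Mid, C/d/T/Hi, C/d/T/Mid, C/d/H/Hi, C/d/H/Mid, C/e/T/Hi, C/e/T/Mid, C/e/H/Hi, C/e/H/Mid. Columns: In, Out.
{D/d/T/Hi, D/d/T/Mid, D/d/H/Hi, D/d/H/Mid} → row (2,-1) (2,-1)
{D/e/T/Hi, D/e/T/Mid} → row (4,0) (0,-2)
{D/e/H/Hi} → row (2,1) (2,1)
{D/e/H/Mid} → row (-3,3) (-3,-2)
{E/d/T/Hi, E/d/T/Mid, E/d/H/Hi, E/d/H/Mid, E/e/T/Hi, E/e/T/Mid, E/e/H/Hi, E/e/H/Mid} → row (-3,2) (-3,2)
{C/d/T/Hi, C/d/T/Mid, C/d/H/Hi, C/d/H/Mid, C/e/T/Hi, C/e/T/Mid, C/e/H/Hi, C/e/H/Mid} → row (4,3) (4,3)
That's 6 distinct rows out of 24 strategies.

6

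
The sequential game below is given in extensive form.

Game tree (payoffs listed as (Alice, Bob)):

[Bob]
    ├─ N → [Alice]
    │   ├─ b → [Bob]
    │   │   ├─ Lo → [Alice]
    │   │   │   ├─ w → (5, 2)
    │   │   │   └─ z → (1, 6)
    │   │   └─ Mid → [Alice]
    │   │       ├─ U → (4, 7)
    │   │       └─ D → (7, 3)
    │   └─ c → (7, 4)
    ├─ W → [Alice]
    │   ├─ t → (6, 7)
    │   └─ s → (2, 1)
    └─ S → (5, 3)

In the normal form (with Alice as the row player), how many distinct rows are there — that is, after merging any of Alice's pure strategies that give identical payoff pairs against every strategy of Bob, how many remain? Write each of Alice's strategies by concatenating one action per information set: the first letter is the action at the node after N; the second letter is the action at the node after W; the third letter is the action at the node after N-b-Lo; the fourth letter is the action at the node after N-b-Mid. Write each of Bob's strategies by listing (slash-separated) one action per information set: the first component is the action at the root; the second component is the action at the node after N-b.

Alice has 16 pure strategies: btwU, btwD, btzU, btzD, bswU, bswD, bszU, bszD, ctwU, ctwD, ctzU, ctzD, cswU, cswD, cszU, cszD. Columns: N/Lo, N/Mid, W/Lo, W/Mid, S/Lo, S/Mid.
{btwU} → row (5,2) (4,7) (6,7) (6,7) (5,3) (5,3)
{btwD} → row (5,2) (7,3) (6,7) (6,7) (5,3) (5,3)
{btzU} → row (1,6) (4,7) (6,7) (6,7) (5,3) (5,3)
{btzD} → row (1,6) (7,3) (6,7) (6,7) (5,3) (5,3)
{bswU} → row (5,2) (4,7) (2,1) (2,1) (5,3) (5,3)
{bswD} → row (5,2) (7,3) (2,1) (2,1) (5,3) (5,3)
{bszU} → row (1,6) (4,7) (2,1) (2,1) (5,3) (5,3)
{bszD} → row (1,6) (7,3) (2,1) (2,1) (5,3) (5,3)
{ctwU, ctwD, ctzU, ctzD} → row (7,4) (7,4) (6,7) (6,7) (5,3) (5,3)
{cswU, cswD, cszU, cszD} → row (7,4) (7,4) (2,1) (2,1) (5,3) (5,3)
That's 10 distinct rows out of 16 strategies.

10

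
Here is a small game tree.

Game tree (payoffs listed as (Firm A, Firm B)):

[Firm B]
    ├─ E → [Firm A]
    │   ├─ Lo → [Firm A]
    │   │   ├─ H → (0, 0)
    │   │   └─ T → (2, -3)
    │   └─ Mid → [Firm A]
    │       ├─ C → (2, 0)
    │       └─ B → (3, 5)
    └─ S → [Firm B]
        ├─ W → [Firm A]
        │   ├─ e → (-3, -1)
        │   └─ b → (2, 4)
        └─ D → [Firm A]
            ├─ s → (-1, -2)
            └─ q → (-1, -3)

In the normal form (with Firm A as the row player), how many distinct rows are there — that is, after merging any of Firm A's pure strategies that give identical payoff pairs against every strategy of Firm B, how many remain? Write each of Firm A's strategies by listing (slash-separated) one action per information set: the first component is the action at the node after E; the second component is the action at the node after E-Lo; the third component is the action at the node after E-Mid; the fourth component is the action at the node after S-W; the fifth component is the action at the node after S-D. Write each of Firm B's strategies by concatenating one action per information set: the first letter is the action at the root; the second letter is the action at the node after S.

Firm A has 32 pure strategies: Lo/H/C/e/s, Lo/H/C/e/q, Lo/H/C/b/s, Lo/H/C/b/q, Lo/H/B/e/s, Lo/H/B/e/q, Lo/H/B/b/s, Lo/H/B/b/q, Lo/T/C/e/s, Lo/T/C/e/q, Lo/T/C/b/s, Lo/T/C/b/q, Lo/T/B/e/s, Lo/T/B/e/q, Lo/T/B/b/s, Lo/T/B/b/q, Mid/H/C/e/s, Mid/H/C/e/q, Mid/H/C/b/s, Mid/H/C/b/q, Mid/H/B/e/s, Mid/H/B/e/q, Mid/H/B/b/s, Mid/H/B/b/q, Mid/T/C/e/s, Mid/T/C/e/q, Mid/T/C/b/s, Mid/T/C/b/q, Mid/T/B/e/s, Mid/T/B/e/q, Mid/T/B/b/s, Mid/T/B/b/q. Columns: EW, ED, SW, SD.
{Lo/H/C/e/s, Lo/H/B/e/s} → row (0,0) (0,0) (-3,-1) (-1,-2)
{Lo/H/C/e/q, Lo/H/B/e/q} → row (0,0) (0,0) (-3,-1) (-1,-3)
{Lo/H/C/b/s, Lo/H/B/b/s} → row (0,0) (0,0) (2,4) (-1,-2)
{Lo/H/C/b/q, Lo/H/B/b/q} → row (0,0) (0,0) (2,4) (-1,-3)
{Lo/T/C/e/s, Lo/T/B/e/s} → row (2,-3) (2,-3) (-3,-1) (-1,-2)
{Lo/T/C/e/q, Lo/T/B/e/q} → row (2,-3) (2,-3) (-3,-1) (-1,-3)
{Lo/T/C/b/s, Lo/T/B/b/s} → row (2,-3) (2,-3) (2,4) (-1,-2)
{Lo/T/C/b/q, Lo/T/B/b/q} → row (2,-3) (2,-3) (2,4) (-1,-3)
{Mid/H/C/e/s, Mid/T/C/e/s} → row (2,0) (2,0) (-3,-1) (-1,-2)
{Mid/H/C/e/q, Mid/T/C/e/q} → row (2,0) (2,0) (-3,-1) (-1,-3)
{Mid/H/C/b/s, Mid/T/C/b/s} → row (2,0) (2,0) (2,4) (-1,-2)
{Mid/H/C/b/q, Mid/T/C/b/q} → row (2,0) (2,0) (2,4) (-1,-3)
{Mid/H/B/e/s, Mid/T/B/e/s} → row (3,5) (3,5) (-3,-1) (-1,-2)
{Mid/H/B/e/q, Mid/T/B/e/q} → row (3,5) (3,5) (-3,-1) (-1,-3)
{Mid/H/B/b/s, Mid/T/B/b/s} → row (3,5) (3,5) (2,4) (-1,-2)
{Mid/H/B/b/q, Mid/T/B/b/q} → row (3,5) (3,5) (2,4) (-1,-3)
That's 16 distinct rows out of 32 strategies.

16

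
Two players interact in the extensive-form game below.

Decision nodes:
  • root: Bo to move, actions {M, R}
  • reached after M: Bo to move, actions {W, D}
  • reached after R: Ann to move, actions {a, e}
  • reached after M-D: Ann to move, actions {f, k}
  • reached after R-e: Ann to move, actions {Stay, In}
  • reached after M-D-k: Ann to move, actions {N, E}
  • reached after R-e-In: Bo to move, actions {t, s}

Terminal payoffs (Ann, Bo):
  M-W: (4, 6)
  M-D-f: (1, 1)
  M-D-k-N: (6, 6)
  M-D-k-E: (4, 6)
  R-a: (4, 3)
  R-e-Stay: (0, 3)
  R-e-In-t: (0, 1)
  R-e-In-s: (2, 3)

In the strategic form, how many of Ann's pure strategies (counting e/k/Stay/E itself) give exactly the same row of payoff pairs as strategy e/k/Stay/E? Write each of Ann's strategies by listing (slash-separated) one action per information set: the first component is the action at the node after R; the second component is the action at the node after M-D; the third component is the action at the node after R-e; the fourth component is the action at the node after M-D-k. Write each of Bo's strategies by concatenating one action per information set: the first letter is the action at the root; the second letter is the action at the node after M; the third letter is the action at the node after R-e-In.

Row for e/k/Stay/E (columns MWt, MWs, MDt, MDs, RWt, RWs, RDt, RDs): (4,6) (4,6) (4,6) (4,6) (0,3) (0,3) (0,3) (0,3).
Every one of Ann's information sets is on the play path for some reply by Bo when Ann follows e/k/Stay/E.
Changing the action at any of them therefore changes at least one column, so only e/k/Stay/E itself gives this row.

1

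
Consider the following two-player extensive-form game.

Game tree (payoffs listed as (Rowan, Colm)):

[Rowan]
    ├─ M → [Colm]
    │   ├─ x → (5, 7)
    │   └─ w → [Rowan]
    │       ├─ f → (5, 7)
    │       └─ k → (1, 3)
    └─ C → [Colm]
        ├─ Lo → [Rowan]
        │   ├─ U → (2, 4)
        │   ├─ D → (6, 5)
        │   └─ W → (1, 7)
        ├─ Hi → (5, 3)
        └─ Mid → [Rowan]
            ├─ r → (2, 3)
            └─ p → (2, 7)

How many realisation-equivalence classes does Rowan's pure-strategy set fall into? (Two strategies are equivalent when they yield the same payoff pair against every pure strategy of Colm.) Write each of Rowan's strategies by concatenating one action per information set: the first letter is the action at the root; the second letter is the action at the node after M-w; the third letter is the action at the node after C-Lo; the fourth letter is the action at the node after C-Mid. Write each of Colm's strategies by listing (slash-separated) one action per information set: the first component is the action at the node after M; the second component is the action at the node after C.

8

Rowan has 24 pure strategies: MfUr, MfUp, MfDr, MfDp, MfWr, MfWp, MkUr, MkUp, MkDr, MkDp, MkWr, MkWp, CfUr, CfUp, CfDr, CfDp, CfWr, CfWp, CkUr, CkUp, CkDr, CkDp, CkWr, CkWp. Columns: x/Lo, x/Hi, x/Mid, w/Lo, w/Hi, w/Mid.
{MfUr, MfUp, MfDr, MfDp, MfWr, MfWp} → row (5,7) (5,7) (5,7) (5,7) (5,7) (5,7)
{MkUr, MkUp, MkDr, MkDp, MkWr, MkWp} → row (5,7) (5,7) (5,7) (1,3) (1,3) (1,3)
{CfUr, CkUr} → row (2,4) (5,3) (2,3) (2,4) (5,3) (2,3)
{CfUp, CkUp} → row (2,4) (5,3) (2,7) (2,4) (5,3) (2,7)
{CfDr, CkDr} → row (6,5) (5,3) (2,3) (6,5) (5,3) (2,3)
{CfDp, CkDp} → row (6,5) (5,3) (2,7) (6,5) (5,3) (2,7)
{CfWr, CkWr} → row (1,7) (5,3) (2,3) (1,7) (5,3) (2,3)
{CfWp, CkWp} → row (1,7) (5,3) (2,7) (1,7) (5,3) (2,7)
That's 8 distinct rows out of 24 strategies.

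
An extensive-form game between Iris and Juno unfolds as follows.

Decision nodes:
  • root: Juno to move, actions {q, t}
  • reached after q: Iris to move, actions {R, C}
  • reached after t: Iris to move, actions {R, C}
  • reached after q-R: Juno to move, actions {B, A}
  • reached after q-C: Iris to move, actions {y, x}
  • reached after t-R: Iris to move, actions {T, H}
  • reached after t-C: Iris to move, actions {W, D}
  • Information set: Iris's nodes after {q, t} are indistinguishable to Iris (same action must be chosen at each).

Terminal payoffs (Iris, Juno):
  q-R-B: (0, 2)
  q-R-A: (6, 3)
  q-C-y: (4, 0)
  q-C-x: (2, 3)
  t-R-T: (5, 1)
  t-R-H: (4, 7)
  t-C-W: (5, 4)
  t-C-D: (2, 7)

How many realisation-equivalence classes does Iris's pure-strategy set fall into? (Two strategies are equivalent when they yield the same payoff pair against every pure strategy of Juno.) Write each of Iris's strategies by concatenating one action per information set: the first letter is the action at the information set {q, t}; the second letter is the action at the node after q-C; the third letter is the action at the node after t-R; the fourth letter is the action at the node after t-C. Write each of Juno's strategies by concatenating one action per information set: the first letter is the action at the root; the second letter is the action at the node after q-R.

Iris has 16 pure strategies: RyTW, RyTD, RyHW, RyHD, RxTW, RxTD, RxHW, RxHD, CyTW, CyTD, CyHW, CyHD, CxTW, CxTD, CxHW, CxHD. Columns: qB, qA, tB, tA.
{RyTW, RyTD, RxTW, RxTD} → row (0,2) (6,3) (5,1) (5,1)
{RyHW, RyHD, RxHW, RxHD} → row (0,2) (6,3) (4,7) (4,7)
{CyTW, CyHW} → row (4,0) (4,0) (5,4) (5,4)
{CyTD, CyHD} → row (4,0) (4,0) (2,7) (2,7)
{CxTW, CxHW} → row (2,3) (2,3) (5,4) (5,4)
{CxTD, CxHD} → row (2,3) (2,3) (2,7) (2,7)
That's 6 distinct rows out of 16 strategies.

6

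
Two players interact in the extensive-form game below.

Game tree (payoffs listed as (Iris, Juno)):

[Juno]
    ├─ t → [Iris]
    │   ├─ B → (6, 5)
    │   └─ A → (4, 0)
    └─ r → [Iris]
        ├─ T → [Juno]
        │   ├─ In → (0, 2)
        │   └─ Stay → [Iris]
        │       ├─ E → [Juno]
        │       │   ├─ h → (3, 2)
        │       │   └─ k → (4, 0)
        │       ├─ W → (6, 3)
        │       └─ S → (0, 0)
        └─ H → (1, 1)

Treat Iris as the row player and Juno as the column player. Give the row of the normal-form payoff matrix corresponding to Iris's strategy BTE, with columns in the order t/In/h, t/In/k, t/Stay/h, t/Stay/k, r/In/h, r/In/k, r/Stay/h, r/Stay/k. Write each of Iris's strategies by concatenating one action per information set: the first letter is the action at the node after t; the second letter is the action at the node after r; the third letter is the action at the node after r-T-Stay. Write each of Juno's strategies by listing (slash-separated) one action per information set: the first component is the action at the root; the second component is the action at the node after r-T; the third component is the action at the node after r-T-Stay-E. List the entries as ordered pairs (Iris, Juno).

vs t/In/h: Juno plays t → Iris plays B at [t] → (6, 5)
vs t/In/k: Juno plays t → Iris plays B at [t] → (6, 5)
vs t/Stay/h: Juno plays t → Iris plays B at [t] → (6, 5)
vs t/Stay/k: Juno plays t → Iris plays B at [t] → (6, 5)
vs r/In/h: Juno plays r → Iris plays T at [r] → Juno plays In at [r-T] → (0, 2)
vs r/In/k: Juno plays r → Iris plays T at [r] → Juno plays In at [r-T] → (0, 2)
vs r/Stay/h: Juno plays r → Iris plays T at [r] → Juno plays Stay at [r-T] → Iris plays E at [r-T-Stay] → Juno plays h at [r-T-Stay-E] → (3, 2)
vs r/Stay/k: Juno plays r → Iris plays T at [r] → Juno plays Stay at [r-T] → Iris plays E at [r-T-Stay] → Juno plays k at [r-T-Stay-E] → (4, 0)

(6,5) (6,5) (6,5) (6,5) (0,2) (0,2) (3,2) (4,0)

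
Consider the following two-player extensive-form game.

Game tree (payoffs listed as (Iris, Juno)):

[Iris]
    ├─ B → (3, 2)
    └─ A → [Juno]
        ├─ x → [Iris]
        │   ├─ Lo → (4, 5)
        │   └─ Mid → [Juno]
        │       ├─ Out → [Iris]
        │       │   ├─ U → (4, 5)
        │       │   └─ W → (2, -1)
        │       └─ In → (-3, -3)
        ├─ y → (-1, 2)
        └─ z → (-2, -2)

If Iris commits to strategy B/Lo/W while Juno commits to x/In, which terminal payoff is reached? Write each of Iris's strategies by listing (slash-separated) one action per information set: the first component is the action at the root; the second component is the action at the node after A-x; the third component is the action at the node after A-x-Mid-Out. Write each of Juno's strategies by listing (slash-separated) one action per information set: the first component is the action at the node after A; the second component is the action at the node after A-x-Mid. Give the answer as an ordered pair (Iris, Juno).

Trace the play path from the root:
  Iris plays B
→ terminal payoff (3, 2).
(Iris's choice at the node after A-x is never reached on this path, so it doesn't affect the outcome.)

(3, 2)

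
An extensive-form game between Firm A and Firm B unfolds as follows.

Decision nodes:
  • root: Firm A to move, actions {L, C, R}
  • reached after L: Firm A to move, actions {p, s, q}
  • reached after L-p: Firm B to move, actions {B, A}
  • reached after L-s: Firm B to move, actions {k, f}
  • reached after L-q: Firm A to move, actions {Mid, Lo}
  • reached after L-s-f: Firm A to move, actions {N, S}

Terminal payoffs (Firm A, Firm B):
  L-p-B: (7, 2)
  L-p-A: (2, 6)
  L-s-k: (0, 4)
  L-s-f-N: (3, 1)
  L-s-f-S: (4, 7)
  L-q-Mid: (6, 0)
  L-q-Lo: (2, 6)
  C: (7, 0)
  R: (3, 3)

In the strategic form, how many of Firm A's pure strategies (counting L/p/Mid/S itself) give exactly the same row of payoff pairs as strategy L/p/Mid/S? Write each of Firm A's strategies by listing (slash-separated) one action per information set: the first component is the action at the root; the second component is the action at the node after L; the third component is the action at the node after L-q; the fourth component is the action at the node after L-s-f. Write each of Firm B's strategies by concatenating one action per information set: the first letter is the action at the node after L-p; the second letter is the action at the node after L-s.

4

Row for L/p/Mid/S (columns Bk, Bf, Ak, Af): (7,2) (7,2) (2,6) (2,6).
Under L/p/Mid/S, Firm A's choice at the node after L-q and at the node after L-s-f can never be reached regardless of what Firm B does, so varying those choices leaves every outcome unchanged.
Holding the reachable choices fixed and varying the unreachable ones freely already gives 2 × 2 = 4 equivalent strategies.
No other strategy reproduces this row, so those 4 are the full class: L/p/Mid/N, L/p/Mid/S, L/p/Lo/N, L/p/Lo/S.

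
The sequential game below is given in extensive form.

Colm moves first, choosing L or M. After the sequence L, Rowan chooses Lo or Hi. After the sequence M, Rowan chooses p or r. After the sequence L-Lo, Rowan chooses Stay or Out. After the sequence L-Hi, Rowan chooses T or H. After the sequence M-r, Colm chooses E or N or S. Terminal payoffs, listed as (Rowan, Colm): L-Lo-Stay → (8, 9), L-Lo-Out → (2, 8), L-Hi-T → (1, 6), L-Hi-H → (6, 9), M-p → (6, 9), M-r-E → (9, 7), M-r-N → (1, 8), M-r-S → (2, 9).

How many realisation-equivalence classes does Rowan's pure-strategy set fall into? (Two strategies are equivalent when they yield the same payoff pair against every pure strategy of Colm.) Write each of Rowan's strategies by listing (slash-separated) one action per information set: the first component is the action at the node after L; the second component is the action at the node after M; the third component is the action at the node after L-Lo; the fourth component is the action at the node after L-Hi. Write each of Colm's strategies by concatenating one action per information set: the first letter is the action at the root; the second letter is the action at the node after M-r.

Rowan has 16 pure strategies: Lo/p/Stay/T, Lo/p/Stay/H, Lo/p/Out/T, Lo/p/Out/H, Lo/r/Stay/T, Lo/r/Stay/H, Lo/r/Out/T, Lo/r/Out/H, Hi/p/Stay/T, Hi/p/Stay/H, Hi/p/Out/T, Hi/p/Out/H, Hi/r/Stay/T, Hi/r/Stay/H, Hi/r/Out/T, Hi/r/Out/H. Columns: LE, LN, LS, ME, MN, MS.
{Lo/p/Stay/T, Lo/p/Stay/H} → row (8,9) (8,9) (8,9) (6,9) (6,9) (6,9)
{Lo/p/Out/T, Lo/p/Out/H} → row (2,8) (2,8) (2,8) (6,9) (6,9) (6,9)
{Lo/r/Stay/T, Lo/r/Stay/H} → row (8,9) (8,9) (8,9) (9,7) (1,8) (2,9)
{Lo/r/Out/T, Lo/r/Out/H} → row (2,8) (2,8) (2,8) (9,7) (1,8) (2,9)
{Hi/p/Stay/T, Hi/p/Out/T} → row (1,6) (1,6) (1,6) (6,9) (6,9) (6,9)
{Hi/p/Stay/H, Hi/p/Out/H} → row (6,9) (6,9) (6,9) (6,9) (6,9) (6,9)
{Hi/r/Stay/T, Hi/r/Out/T} → row (1,6) (1,6) (1,6) (9,7) (1,8) (2,9)
{Hi/r/Stay/H, Hi/r/Out/H} → row (6,9) (6,9) (6,9) (9,7) (1,8) (2,9)
That's 8 distinct rows out of 16 strategies.

8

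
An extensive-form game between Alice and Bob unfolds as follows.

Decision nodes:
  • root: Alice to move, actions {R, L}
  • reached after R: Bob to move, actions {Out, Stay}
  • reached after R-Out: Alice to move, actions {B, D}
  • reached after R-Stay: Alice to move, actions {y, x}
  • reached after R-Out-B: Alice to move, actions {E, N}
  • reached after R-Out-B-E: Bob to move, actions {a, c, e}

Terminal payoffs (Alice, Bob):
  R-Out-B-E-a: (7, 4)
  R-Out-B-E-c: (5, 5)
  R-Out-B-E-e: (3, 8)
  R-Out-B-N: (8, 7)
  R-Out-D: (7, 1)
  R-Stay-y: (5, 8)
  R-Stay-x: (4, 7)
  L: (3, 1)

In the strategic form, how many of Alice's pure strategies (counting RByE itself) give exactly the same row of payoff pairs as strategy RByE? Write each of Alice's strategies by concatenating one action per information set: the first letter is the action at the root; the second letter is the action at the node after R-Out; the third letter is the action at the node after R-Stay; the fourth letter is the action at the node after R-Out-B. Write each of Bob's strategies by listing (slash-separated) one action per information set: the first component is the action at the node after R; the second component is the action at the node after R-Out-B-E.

1

Row for RByE (columns Out/a, Out/c, Out/e, Stay/a, Stay/c, Stay/e): (7,4) (5,5) (3,8) (5,8) (5,8) (5,8).
Every one of Alice's information sets is on the play path for some reply by Bob when Alice follows RByE.
Changing the action at any of them therefore changes at least one column, so only RByE itself gives this row.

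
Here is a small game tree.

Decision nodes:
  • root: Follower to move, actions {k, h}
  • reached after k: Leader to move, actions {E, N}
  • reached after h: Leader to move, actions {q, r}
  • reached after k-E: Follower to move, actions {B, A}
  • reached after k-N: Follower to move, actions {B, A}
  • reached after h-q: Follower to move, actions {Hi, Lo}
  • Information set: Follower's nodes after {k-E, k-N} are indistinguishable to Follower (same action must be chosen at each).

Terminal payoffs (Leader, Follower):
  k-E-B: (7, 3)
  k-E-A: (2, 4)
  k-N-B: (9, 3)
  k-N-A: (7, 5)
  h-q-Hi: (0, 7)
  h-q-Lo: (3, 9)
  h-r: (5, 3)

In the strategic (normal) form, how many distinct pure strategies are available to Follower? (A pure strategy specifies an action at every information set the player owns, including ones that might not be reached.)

Follower owns the root with actions {k, h} — two choices.
Follower owns the information set {k-E, k-N} with actions {B, A} — two choices.
Follower owns the node after h-q with actions {Hi, Lo} — two choices.
A pure strategy fixes one action at each information set independently, so the count is the product 2 × 2 × 2 = 8.
(For reference, Leader has 4 pure strategies, giving a 8×4 normal-form matrix.)

8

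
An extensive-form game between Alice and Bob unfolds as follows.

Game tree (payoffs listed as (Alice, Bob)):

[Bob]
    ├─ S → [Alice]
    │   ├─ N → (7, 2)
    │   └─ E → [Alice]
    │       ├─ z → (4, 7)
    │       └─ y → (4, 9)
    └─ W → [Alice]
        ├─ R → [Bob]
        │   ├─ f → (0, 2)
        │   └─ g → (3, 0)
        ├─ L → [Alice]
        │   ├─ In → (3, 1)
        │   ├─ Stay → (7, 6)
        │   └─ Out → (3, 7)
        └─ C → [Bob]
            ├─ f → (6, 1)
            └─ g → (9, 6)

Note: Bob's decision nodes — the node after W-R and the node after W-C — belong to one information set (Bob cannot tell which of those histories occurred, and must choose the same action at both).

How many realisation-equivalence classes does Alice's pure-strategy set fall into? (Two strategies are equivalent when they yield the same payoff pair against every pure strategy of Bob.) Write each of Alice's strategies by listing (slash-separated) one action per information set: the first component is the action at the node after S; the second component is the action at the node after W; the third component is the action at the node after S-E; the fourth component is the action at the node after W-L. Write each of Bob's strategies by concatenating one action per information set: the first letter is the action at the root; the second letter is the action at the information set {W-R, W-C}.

15

Alice has 36 pure strategies: N/R/z/In, N/R/z/Stay, N/R/z/Out, N/R/y/In, N/R/y/Stay, N/R/y/Out, N/L/z/In, N/L/z/Stay, N/L/z/Out, N/L/y/In, N/L/y/Stay, N/L/y/Out, N/C/z/In, N/C/z/Stay, N/C/z/Out, N/C/y/In, N/C/y/Stay, N/C/y/Out, E/R/z/In, E/R/z/Stay, E/R/z/Out, E/R/y/In, E/R/y/Stay, E/R/y/Out, E/L/z/In, E/L/z/Stay, E/L/z/Out, E/L/y/In, E/L/y/Stay, E/L/y/Out, E/C/z/In, E/C/z/Stay, E/C/z/Out, E/C/y/In, E/C/y/Stay, E/C/y/Out. Columns: Sf, Sg, Wf, Wg.
{N/R/z/In, N/R/z/Stay, N/R/z/Out, N/R/y/In, N/R/y/Stay, N/R/y/Out} → row (7,2) (7,2) (0,2) (3,0)
{N/L/z/In, N/L/y/In} → row (7,2) (7,2) (3,1) (3,1)
{N/L/z/Stay, N/L/y/Stay} → row (7,2) (7,2) (7,6) (7,6)
{N/L/z/Out, N/L/y/Out} → row (7,2) (7,2) (3,7) (3,7)
{N/C/z/In, N/C/z/Stay, N/C/z/Out, N/C/y/In, N/C/y/Stay, N/C/y/Out} → row (7,2) (7,2) (6,1) (9,6)
{E/R/z/In, E/R/z/Stay, E/R/z/Out} → row (4,7) (4,7) (0,2) (3,0)
{E/R/y/In, E/R/y/Stay, E/R/y/Out} → row (4,9) (4,9) (0,2) (3,0)
{E/L/z/In} → row (4,7) (4,7) (3,1) (3,1)
{E/L/z/Stay} → row (4,7) (4,7) (7,6) (7,6)
{E/L/z/Out} → row (4,7) (4,7) (3,7) (3,7)
{E/L/y/In} → row (4,9) (4,9) (3,1) (3,1)
{E/L/y/Stay} → row (4,9) (4,9) (7,6) (7,6)
{E/L/y/Out} → row (4,9) (4,9) (3,7) (3,7)
{E/C/z/In, E/C/z/Stay, E/C/z/Out} → row (4,7) (4,7) (6,1) (9,6)
{E/C/y/In, E/C/y/Stay, E/C/y/Out} → row (4,9) (4,9) (6,1) (9,6)
That's 15 distinct rows out of 36 strategies.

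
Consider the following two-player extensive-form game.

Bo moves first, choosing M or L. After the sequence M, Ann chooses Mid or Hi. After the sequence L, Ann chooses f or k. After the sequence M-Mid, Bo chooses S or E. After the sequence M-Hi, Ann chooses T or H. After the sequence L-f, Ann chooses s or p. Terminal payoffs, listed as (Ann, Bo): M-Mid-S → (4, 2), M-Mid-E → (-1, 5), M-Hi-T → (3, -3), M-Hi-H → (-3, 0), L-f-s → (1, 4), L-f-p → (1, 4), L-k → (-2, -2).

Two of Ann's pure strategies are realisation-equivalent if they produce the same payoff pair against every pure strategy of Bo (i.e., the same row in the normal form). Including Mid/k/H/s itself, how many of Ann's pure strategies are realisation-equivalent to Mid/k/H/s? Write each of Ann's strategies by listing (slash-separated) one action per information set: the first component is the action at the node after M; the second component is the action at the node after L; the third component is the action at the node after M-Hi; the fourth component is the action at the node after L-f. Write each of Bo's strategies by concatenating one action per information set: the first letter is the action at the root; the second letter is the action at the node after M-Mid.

Row for Mid/k/H/s (columns MS, ME, LS, LE): (4,2) (-1,5) (-2,-2) (-2,-2).
Under Mid/k/H/s, Ann's choice at the node after M-Hi and at the node after L-f can never be reached regardless of what Bo does, so varying those choices leaves every outcome unchanged.
Holding the reachable choices fixed and varying the unreachable ones freely already gives 2 × 2 = 4 equivalent strategies.
No other strategy reproduces this row, so those 4 are the full class: Mid/k/T/s, Mid/k/T/p, Mid/k/H/s, Mid/k/H/p.

4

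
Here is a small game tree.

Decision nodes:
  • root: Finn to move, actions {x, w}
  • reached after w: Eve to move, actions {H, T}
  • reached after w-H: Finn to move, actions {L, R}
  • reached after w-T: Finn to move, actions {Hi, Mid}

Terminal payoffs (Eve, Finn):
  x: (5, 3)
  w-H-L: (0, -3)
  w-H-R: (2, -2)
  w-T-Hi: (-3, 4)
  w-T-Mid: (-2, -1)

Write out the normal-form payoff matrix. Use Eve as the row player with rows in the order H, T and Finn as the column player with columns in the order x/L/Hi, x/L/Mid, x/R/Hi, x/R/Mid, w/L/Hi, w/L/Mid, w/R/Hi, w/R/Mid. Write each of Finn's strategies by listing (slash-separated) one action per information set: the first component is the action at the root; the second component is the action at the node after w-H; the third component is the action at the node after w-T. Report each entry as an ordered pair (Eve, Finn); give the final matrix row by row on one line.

Row H: x/L/Hi→(5,3), x/L/Mid→(5,3), x/R/Hi→(5,3), x/R/Mid→(5,3), w/L/Hi→(0,-3), w/L/Mid→(0,-3), w/R/Hi→(2,-2), w/R/Mid→(2,-2)
Row T: x/L/Hi→(5,3), x/L/Mid→(5,3), x/R/Hi→(5,3), x/R/Mid→(5,3), w/L/Hi→(-3,4), w/L/Mid→(-2,-1), w/R/Hi→(-3,4), w/R/Mid→(-2,-1)

H: (5,3) (5,3) (5,3) (5,3) (0,-3) (0,-3) (2,-2) (2,-2) | T: (5,3) (5,3) (5,3) (5,3) (-3,4) (-2,-1) (-3,4) (-2,-1)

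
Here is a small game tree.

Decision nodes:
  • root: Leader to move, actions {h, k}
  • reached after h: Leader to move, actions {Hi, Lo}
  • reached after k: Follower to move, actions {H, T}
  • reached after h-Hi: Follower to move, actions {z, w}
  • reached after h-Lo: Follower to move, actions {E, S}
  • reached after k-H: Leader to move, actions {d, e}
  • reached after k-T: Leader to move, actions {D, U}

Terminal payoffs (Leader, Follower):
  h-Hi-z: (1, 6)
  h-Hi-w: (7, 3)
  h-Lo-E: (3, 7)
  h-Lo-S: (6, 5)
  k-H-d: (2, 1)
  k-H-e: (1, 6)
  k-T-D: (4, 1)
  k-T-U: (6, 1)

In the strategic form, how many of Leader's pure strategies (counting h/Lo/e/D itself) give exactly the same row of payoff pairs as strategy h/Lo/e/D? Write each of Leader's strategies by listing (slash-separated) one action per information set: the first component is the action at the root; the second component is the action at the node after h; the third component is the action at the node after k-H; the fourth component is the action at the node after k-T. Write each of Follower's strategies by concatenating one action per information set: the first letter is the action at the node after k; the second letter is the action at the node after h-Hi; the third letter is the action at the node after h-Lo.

4

Row for h/Lo/e/D (columns HzE, HzS, HwE, HwS, TzE, TzS, TwE, TwS): (3,7) (6,5) (3,7) (6,5) (3,7) (6,5) (3,7) (6,5).
Under h/Lo/e/D, Leader's choice at the node after k-H and at the node after k-T can never be reached regardless of what Follower does, so varying those choices leaves every outcome unchanged.
Holding the reachable choices fixed and varying the unreachable ones freely already gives 2 × 2 = 4 equivalent strategies.
No other strategy reproduces this row, so those 4 are the full class: h/Lo/d/D, h/Lo/d/U, h/Lo/e/D, h/Lo/e/U.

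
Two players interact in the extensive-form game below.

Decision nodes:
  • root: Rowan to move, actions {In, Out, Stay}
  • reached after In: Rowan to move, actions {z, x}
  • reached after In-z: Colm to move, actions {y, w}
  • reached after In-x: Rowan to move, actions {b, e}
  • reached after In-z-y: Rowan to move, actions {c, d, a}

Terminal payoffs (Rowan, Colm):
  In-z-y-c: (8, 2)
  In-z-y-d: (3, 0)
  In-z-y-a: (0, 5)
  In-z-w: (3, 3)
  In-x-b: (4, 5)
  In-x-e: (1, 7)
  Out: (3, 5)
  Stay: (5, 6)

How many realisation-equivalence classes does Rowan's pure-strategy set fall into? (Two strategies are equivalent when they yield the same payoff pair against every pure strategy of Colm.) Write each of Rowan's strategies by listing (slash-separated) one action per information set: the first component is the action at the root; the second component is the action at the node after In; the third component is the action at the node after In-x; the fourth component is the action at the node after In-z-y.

7

Rowan has 36 pure strategies: In/z/b/c, In/z/b/d, In/z/b/a, In/z/e/c, In/z/e/d, In/z/e/a, In/x/b/c, In/x/b/d, In/x/b/a, In/x/e/c, In/x/e/d, In/x/e/a, Out/z/b/c, Out/z/b/d, Out/z/b/a, Out/z/e/c, Out/z/e/d, Out/z/e/a, Out/x/b/c, Out/x/b/d, Out/x/b/a, Out/x/e/c, Out/x/e/d, Out/x/e/a, Stay/z/b/c, Stay/z/b/d, Stay/z/b/a, Stay/z/e/c, Stay/z/e/d, Stay/z/e/a, Stay/x/b/c, Stay/x/b/d, Stay/x/b/a, Stay/x/e/c, Stay/x/e/d, Stay/x/e/a. Columns: y, w.
{In/z/b/c, In/z/e/c} → row (8,2) (3,3)
{In/z/b/d, In/z/e/d} → row (3,0) (3,3)
{In/z/b/a, In/z/e/a} → row (0,5) (3,3)
{In/x/b/c, In/x/b/d, In/x/b/a} → row (4,5) (4,5)
{In/x/e/c, In/x/e/d, In/x/e/a} → row (1,7) (1,7)
{Out/z/b/c, Out/z/b/d, Out/z/b/a, Out/z/e/c, Out/z/e/d, Out/z/e/a, Out/x/b/c, Out/x/b/d, Out/x/b/a, Out/x/e/c, Out/x/e/d, Out/x/e/a} → row (3,5) (3,5)
{Stay/z/b/c, Stay/z/b/d, Stay/z/b/a, Stay/z/e/c, Stay/z/e/d, Stay/z/e/a, Stay/x/b/c, Stay/x/b/d, Stay/x/b/a, Stay/x/e/c, Stay/x/e/d, Stay/x/e/a} → row (5,6) (5,6)
That's 7 distinct rows out of 36 strategies.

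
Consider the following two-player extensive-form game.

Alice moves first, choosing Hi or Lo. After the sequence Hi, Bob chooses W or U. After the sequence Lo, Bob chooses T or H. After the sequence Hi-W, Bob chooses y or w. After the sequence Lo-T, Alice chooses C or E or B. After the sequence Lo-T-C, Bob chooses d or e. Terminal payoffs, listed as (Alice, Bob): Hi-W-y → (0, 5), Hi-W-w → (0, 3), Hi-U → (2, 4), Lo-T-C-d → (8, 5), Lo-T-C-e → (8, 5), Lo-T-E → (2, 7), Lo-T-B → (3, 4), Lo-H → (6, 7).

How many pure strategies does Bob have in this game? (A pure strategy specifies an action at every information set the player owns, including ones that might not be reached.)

Bob owns the node after Hi with actions {W, U} — two choices.
Bob owns the node after Lo with actions {T, H} — two choices.
Bob owns the node after Hi-W with actions {y, w} — two choices.
Bob owns the node after Lo-T-C with actions {d, e} — two choices.
A pure strategy fixes one action at each information set independently, so the count is the product 2 × 2 × 2 × 2 = 16.
(For reference, Alice has 6 pure strategies, giving a 16×6 normal-form matrix.)

16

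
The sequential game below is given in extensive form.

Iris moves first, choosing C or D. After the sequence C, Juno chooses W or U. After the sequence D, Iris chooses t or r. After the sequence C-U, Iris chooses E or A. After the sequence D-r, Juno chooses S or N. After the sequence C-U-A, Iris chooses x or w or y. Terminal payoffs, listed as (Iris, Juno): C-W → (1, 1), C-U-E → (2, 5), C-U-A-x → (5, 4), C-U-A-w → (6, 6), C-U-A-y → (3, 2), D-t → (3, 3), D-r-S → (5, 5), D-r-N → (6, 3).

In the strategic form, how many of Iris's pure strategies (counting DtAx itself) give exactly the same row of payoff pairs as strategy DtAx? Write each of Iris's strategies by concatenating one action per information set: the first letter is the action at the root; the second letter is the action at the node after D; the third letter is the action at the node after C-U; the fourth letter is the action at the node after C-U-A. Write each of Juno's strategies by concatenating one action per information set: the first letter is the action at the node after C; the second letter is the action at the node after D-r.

Row for DtAx (columns WS, WN, US, UN): (3,3) (3,3) (3,3) (3,3).
Under DtAx, Iris's choice at the node after C-U and at the node after C-U-A can never be reached regardless of what Juno does, so varying those choices leaves every outcome unchanged.
Holding the reachable choices fixed and varying the unreachable ones freely already gives 2 × 3 = 6 equivalent strategies.
No other strategy reproduces this row, so those 6 are the full class: DtEx, DtEw, DtEy, DtAx, DtAw, DtAy.

6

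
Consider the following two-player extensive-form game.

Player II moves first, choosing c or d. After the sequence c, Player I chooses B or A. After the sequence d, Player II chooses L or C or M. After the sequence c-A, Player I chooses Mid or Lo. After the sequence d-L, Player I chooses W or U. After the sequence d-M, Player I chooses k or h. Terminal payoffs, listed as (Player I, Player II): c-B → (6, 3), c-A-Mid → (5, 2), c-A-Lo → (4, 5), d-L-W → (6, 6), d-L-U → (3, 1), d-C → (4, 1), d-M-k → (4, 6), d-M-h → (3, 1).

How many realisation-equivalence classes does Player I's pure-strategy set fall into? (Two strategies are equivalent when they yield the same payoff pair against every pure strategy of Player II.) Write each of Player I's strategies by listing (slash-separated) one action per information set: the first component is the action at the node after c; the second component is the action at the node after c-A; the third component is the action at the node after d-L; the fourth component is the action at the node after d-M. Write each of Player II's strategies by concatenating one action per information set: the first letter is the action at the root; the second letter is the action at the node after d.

Player I has 16 pure strategies: B/Mid/W/k, B/Mid/W/h, B/Mid/U/k, B/Mid/U/h, B/Lo/W/k, B/Lo/W/h, B/Lo/U/k, B/Lo/U/h, A/Mid/W/k, A/Mid/W/h, A/Mid/U/k, A/Mid/U/h, A/Lo/W/k, A/Lo/W/h, A/Lo/U/k, A/Lo/U/h. Columns: cL, cC, cM, dL, dC, dM.
{B/Mid/W/k, B/Lo/W/k} → row (6,3) (6,3) (6,3) (6,6) (4,1) (4,6)
{B/Mid/W/h, B/Lo/W/h} → row (6,3) (6,3) (6,3) (6,6) (4,1) (3,1)
{B/Mid/U/k, B/Lo/U/k} → row (6,3) (6,3) (6,3) (3,1) (4,1) (4,6)
{B/Mid/U/h, B/Lo/U/h} → row (6,3) (6,3) (6,3) (3,1) (4,1) (3,1)
{A/Mid/W/k} → row (5,2) (5,2) (5,2) (6,6) (4,1) (4,6)
{A/Mid/W/h} → row (5,2) (5,2) (5,2) (6,6) (4,1) (3,1)
{A/Mid/U/k} → row (5,2) (5,2) (5,2) (3,1) (4,1) (4,6)
{A/Mid/U/h} → row (5,2) (5,2) (5,2) (3,1) (4,1) (3,1)
{A/Lo/W/k} → row (4,5) (4,5) (4,5) (6,6) (4,1) (4,6)
{A/Lo/W/h} → row (4,5) (4,5) (4,5) (6,6) (4,1) (3,1)
{A/Lo/U/k} → row (4,5) (4,5) (4,5) (3,1) (4,1) (4,6)
{A/Lo/U/h} → row (4,5) (4,5) (4,5) (3,1) (4,1) (3,1)
That's 12 distinct rows out of 16 strategies.

12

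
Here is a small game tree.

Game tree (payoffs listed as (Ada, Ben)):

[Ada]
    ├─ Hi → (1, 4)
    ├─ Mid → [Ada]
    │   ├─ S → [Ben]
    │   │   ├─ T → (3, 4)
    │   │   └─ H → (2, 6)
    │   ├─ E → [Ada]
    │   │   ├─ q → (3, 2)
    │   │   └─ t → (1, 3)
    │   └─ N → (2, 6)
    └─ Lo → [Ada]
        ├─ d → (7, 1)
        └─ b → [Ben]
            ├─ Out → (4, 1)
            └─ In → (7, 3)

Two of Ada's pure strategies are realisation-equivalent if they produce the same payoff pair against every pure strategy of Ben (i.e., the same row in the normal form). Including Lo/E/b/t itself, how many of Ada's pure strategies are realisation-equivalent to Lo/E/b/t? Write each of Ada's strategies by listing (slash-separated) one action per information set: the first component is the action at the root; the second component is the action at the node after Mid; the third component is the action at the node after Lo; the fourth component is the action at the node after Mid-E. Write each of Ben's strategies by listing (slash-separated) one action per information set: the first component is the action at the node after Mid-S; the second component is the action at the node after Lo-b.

6

Row for Lo/E/b/t (columns T/Out, T/In, H/Out, H/In): (4,1) (7,3) (4,1) (7,3).
Under Lo/E/b/t, Ada's choice at the node after Mid and at the node after Mid-E can never be reached regardless of what Ben does, so varying those choices leaves every outcome unchanged.
Holding the reachable choices fixed and varying the unreachable ones freely already gives 3 × 2 = 6 equivalent strategies.
No other strategy reproduces this row, so those 6 are the full class: Lo/S/b/q, Lo/S/b/t, Lo/E/b/q, Lo/E/b/t, Lo/N/b/q, Lo/N/b/t.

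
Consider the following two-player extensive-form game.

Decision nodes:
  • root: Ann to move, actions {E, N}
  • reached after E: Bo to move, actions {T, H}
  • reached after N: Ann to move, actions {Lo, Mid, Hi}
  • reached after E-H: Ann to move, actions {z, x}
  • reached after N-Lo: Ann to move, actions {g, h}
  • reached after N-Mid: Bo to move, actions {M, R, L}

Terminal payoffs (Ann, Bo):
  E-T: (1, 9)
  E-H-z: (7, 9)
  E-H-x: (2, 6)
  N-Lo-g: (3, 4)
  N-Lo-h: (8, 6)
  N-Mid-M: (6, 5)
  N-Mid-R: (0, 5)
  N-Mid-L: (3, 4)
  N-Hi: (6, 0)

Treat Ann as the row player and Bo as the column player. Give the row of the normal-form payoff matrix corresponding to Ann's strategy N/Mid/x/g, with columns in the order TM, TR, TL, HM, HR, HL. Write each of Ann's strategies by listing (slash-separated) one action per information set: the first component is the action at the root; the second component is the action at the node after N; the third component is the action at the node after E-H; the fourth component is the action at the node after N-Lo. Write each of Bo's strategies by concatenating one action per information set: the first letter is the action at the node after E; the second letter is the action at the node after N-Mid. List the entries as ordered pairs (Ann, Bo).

vs TM: Ann plays N → Ann plays Mid at [N] → Bo plays M at [N-Mid] → (6, 5)
vs TR: Ann plays N → Ann plays Mid at [N] → Bo plays R at [N-Mid] → (0, 5)
vs TL: Ann plays N → Ann plays Mid at [N] → Bo plays L at [N-Mid] → (3, 4)
vs HM: Ann plays N → Ann plays Mid at [N] → Bo plays M at [N-Mid] → (6, 5)
vs HR: Ann plays N → Ann plays Mid at [N] → Bo plays R at [N-Mid] → (0, 5)
vs HL: Ann plays N → Ann plays Mid at [N] → Bo plays L at [N-Mid] → (3, 4)

(6,5) (0,5) (3,4) (6,5) (0,5) (3,4)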